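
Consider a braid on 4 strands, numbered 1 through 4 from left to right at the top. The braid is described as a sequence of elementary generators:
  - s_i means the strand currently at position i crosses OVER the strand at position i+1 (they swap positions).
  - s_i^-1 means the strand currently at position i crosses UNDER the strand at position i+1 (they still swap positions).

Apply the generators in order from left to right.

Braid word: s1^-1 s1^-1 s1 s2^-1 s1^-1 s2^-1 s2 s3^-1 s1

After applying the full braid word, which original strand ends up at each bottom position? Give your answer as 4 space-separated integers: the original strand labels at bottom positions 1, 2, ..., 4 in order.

Answer: 2 3 4 1

Derivation:
Gen 1 (s1^-1): strand 1 crosses under strand 2. Perm now: [2 1 3 4]
Gen 2 (s1^-1): strand 2 crosses under strand 1. Perm now: [1 2 3 4]
Gen 3 (s1): strand 1 crosses over strand 2. Perm now: [2 1 3 4]
Gen 4 (s2^-1): strand 1 crosses under strand 3. Perm now: [2 3 1 4]
Gen 5 (s1^-1): strand 2 crosses under strand 3. Perm now: [3 2 1 4]
Gen 6 (s2^-1): strand 2 crosses under strand 1. Perm now: [3 1 2 4]
Gen 7 (s2): strand 1 crosses over strand 2. Perm now: [3 2 1 4]
Gen 8 (s3^-1): strand 1 crosses under strand 4. Perm now: [3 2 4 1]
Gen 9 (s1): strand 3 crosses over strand 2. Perm now: [2 3 4 1]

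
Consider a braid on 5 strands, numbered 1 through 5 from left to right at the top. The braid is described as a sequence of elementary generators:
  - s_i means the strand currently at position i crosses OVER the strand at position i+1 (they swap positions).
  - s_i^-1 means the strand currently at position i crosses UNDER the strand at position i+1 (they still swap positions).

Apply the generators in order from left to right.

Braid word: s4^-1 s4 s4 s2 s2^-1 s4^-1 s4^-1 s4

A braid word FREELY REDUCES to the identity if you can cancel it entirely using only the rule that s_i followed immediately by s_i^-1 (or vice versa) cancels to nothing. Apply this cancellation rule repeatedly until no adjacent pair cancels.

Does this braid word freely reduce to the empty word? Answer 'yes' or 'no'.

Gen 1 (s4^-1): push. Stack: [s4^-1]
Gen 2 (s4): cancels prior s4^-1. Stack: []
Gen 3 (s4): push. Stack: [s4]
Gen 4 (s2): push. Stack: [s4 s2]
Gen 5 (s2^-1): cancels prior s2. Stack: [s4]
Gen 6 (s4^-1): cancels prior s4. Stack: []
Gen 7 (s4^-1): push. Stack: [s4^-1]
Gen 8 (s4): cancels prior s4^-1. Stack: []
Reduced word: (empty)

Answer: yes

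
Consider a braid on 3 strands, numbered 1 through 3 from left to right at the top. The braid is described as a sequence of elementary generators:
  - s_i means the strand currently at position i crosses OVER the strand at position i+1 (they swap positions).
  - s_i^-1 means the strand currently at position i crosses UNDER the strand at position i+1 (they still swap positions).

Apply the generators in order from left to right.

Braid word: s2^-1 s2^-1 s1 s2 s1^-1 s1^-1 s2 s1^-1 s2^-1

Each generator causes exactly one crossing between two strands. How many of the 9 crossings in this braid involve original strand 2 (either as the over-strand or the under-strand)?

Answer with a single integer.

Answer: 7

Derivation:
Gen 1: crossing 2x3. Involves strand 2? yes. Count so far: 1
Gen 2: crossing 3x2. Involves strand 2? yes. Count so far: 2
Gen 3: crossing 1x2. Involves strand 2? yes. Count so far: 3
Gen 4: crossing 1x3. Involves strand 2? no. Count so far: 3
Gen 5: crossing 2x3. Involves strand 2? yes. Count so far: 4
Gen 6: crossing 3x2. Involves strand 2? yes. Count so far: 5
Gen 7: crossing 3x1. Involves strand 2? no. Count so far: 5
Gen 8: crossing 2x1. Involves strand 2? yes. Count so far: 6
Gen 9: crossing 2x3. Involves strand 2? yes. Count so far: 7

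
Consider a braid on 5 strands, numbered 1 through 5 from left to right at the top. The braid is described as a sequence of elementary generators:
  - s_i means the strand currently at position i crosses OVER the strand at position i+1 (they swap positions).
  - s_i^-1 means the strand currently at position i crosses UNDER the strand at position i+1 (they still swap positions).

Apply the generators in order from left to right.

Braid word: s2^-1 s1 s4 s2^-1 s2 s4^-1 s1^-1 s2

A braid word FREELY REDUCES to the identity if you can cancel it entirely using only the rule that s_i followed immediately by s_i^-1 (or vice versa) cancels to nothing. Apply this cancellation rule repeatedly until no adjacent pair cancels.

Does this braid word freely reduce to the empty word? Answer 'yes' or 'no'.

Gen 1 (s2^-1): push. Stack: [s2^-1]
Gen 2 (s1): push. Stack: [s2^-1 s1]
Gen 3 (s4): push. Stack: [s2^-1 s1 s4]
Gen 4 (s2^-1): push. Stack: [s2^-1 s1 s4 s2^-1]
Gen 5 (s2): cancels prior s2^-1. Stack: [s2^-1 s1 s4]
Gen 6 (s4^-1): cancels prior s4. Stack: [s2^-1 s1]
Gen 7 (s1^-1): cancels prior s1. Stack: [s2^-1]
Gen 8 (s2): cancels prior s2^-1. Stack: []
Reduced word: (empty)

Answer: yes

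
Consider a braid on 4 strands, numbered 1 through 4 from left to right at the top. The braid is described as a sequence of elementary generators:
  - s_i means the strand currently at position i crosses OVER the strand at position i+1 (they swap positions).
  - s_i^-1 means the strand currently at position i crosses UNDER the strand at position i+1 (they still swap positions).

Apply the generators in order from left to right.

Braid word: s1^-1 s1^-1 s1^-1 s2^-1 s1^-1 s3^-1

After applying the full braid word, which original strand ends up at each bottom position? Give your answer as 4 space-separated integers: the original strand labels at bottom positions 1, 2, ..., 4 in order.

Answer: 3 2 4 1

Derivation:
Gen 1 (s1^-1): strand 1 crosses under strand 2. Perm now: [2 1 3 4]
Gen 2 (s1^-1): strand 2 crosses under strand 1. Perm now: [1 2 3 4]
Gen 3 (s1^-1): strand 1 crosses under strand 2. Perm now: [2 1 3 4]
Gen 4 (s2^-1): strand 1 crosses under strand 3. Perm now: [2 3 1 4]
Gen 5 (s1^-1): strand 2 crosses under strand 3. Perm now: [3 2 1 4]
Gen 6 (s3^-1): strand 1 crosses under strand 4. Perm now: [3 2 4 1]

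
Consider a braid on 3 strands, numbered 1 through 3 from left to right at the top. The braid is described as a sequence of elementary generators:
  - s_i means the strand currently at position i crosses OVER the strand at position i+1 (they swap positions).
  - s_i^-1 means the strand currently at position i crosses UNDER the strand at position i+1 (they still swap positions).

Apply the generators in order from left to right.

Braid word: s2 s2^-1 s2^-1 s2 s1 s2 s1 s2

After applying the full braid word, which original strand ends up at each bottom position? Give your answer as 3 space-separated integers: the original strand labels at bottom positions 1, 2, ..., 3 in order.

Answer: 3 1 2

Derivation:
Gen 1 (s2): strand 2 crosses over strand 3. Perm now: [1 3 2]
Gen 2 (s2^-1): strand 3 crosses under strand 2. Perm now: [1 2 3]
Gen 3 (s2^-1): strand 2 crosses under strand 3. Perm now: [1 3 2]
Gen 4 (s2): strand 3 crosses over strand 2. Perm now: [1 2 3]
Gen 5 (s1): strand 1 crosses over strand 2. Perm now: [2 1 3]
Gen 6 (s2): strand 1 crosses over strand 3. Perm now: [2 3 1]
Gen 7 (s1): strand 2 crosses over strand 3. Perm now: [3 2 1]
Gen 8 (s2): strand 2 crosses over strand 1. Perm now: [3 1 2]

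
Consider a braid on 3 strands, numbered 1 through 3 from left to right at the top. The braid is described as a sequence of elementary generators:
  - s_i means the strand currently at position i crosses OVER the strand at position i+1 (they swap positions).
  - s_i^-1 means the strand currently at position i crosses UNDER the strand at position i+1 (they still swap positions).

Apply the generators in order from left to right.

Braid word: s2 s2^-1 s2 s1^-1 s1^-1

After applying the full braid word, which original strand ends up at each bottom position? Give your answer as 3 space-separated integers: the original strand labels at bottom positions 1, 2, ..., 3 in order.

Answer: 1 3 2

Derivation:
Gen 1 (s2): strand 2 crosses over strand 3. Perm now: [1 3 2]
Gen 2 (s2^-1): strand 3 crosses under strand 2. Perm now: [1 2 3]
Gen 3 (s2): strand 2 crosses over strand 3. Perm now: [1 3 2]
Gen 4 (s1^-1): strand 1 crosses under strand 3. Perm now: [3 1 2]
Gen 5 (s1^-1): strand 3 crosses under strand 1. Perm now: [1 3 2]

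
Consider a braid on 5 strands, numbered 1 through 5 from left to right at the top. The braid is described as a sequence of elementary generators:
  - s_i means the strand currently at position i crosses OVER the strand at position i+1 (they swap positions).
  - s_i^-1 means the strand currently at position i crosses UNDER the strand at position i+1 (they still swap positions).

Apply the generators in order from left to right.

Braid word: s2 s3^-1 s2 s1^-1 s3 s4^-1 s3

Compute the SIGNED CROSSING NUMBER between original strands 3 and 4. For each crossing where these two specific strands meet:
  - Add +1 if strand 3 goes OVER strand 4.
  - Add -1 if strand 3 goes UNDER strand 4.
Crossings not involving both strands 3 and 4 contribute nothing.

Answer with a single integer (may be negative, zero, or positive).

Answer: 1

Derivation:
Gen 1: crossing 2x3. Both 3&4? no. Sum: 0
Gen 2: crossing 2x4. Both 3&4? no. Sum: 0
Gen 3: 3 over 4. Both 3&4? yes. Contrib: +1. Sum: 1
Gen 4: crossing 1x4. Both 3&4? no. Sum: 1
Gen 5: crossing 3x2. Both 3&4? no. Sum: 1
Gen 6: crossing 3x5. Both 3&4? no. Sum: 1
Gen 7: crossing 2x5. Both 3&4? no. Sum: 1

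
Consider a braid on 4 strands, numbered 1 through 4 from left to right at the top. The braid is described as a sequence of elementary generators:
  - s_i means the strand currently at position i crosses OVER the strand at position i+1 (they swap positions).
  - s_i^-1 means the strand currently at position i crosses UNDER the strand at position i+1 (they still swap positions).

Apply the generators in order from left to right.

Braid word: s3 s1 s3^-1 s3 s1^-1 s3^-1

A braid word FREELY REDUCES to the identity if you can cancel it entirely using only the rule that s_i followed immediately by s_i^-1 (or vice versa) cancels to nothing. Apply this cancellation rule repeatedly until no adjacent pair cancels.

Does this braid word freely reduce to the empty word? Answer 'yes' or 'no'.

Answer: yes

Derivation:
Gen 1 (s3): push. Stack: [s3]
Gen 2 (s1): push. Stack: [s3 s1]
Gen 3 (s3^-1): push. Stack: [s3 s1 s3^-1]
Gen 4 (s3): cancels prior s3^-1. Stack: [s3 s1]
Gen 5 (s1^-1): cancels prior s1. Stack: [s3]
Gen 6 (s3^-1): cancels prior s3. Stack: []
Reduced word: (empty)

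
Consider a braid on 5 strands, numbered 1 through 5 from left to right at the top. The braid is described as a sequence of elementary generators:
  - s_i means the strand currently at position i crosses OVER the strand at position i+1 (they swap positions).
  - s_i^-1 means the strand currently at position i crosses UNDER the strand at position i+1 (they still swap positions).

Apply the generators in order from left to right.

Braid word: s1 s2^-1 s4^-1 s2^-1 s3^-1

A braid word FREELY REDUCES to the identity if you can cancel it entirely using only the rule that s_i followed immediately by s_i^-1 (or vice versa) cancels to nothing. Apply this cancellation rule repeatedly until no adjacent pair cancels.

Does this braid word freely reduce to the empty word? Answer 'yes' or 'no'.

Gen 1 (s1): push. Stack: [s1]
Gen 2 (s2^-1): push. Stack: [s1 s2^-1]
Gen 3 (s4^-1): push. Stack: [s1 s2^-1 s4^-1]
Gen 4 (s2^-1): push. Stack: [s1 s2^-1 s4^-1 s2^-1]
Gen 5 (s3^-1): push. Stack: [s1 s2^-1 s4^-1 s2^-1 s3^-1]
Reduced word: s1 s2^-1 s4^-1 s2^-1 s3^-1

Answer: no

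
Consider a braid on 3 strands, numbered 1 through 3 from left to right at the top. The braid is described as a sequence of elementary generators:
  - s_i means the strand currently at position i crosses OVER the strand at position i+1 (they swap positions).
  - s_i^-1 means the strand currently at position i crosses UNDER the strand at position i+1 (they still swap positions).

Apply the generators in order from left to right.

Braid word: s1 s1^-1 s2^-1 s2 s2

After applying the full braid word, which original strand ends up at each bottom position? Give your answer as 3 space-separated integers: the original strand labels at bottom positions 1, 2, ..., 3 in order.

Answer: 1 3 2

Derivation:
Gen 1 (s1): strand 1 crosses over strand 2. Perm now: [2 1 3]
Gen 2 (s1^-1): strand 2 crosses under strand 1. Perm now: [1 2 3]
Gen 3 (s2^-1): strand 2 crosses under strand 3. Perm now: [1 3 2]
Gen 4 (s2): strand 3 crosses over strand 2. Perm now: [1 2 3]
Gen 5 (s2): strand 2 crosses over strand 3. Perm now: [1 3 2]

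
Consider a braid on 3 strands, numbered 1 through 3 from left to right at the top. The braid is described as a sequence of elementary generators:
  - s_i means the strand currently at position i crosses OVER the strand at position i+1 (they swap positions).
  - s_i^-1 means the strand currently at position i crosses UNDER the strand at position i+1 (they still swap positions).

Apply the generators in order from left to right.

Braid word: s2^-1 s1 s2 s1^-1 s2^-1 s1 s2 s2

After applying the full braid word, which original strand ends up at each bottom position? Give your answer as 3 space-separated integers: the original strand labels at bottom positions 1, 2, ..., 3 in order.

Gen 1 (s2^-1): strand 2 crosses under strand 3. Perm now: [1 3 2]
Gen 2 (s1): strand 1 crosses over strand 3. Perm now: [3 1 2]
Gen 3 (s2): strand 1 crosses over strand 2. Perm now: [3 2 1]
Gen 4 (s1^-1): strand 3 crosses under strand 2. Perm now: [2 3 1]
Gen 5 (s2^-1): strand 3 crosses under strand 1. Perm now: [2 1 3]
Gen 6 (s1): strand 2 crosses over strand 1. Perm now: [1 2 3]
Gen 7 (s2): strand 2 crosses over strand 3. Perm now: [1 3 2]
Gen 8 (s2): strand 3 crosses over strand 2. Perm now: [1 2 3]

Answer: 1 2 3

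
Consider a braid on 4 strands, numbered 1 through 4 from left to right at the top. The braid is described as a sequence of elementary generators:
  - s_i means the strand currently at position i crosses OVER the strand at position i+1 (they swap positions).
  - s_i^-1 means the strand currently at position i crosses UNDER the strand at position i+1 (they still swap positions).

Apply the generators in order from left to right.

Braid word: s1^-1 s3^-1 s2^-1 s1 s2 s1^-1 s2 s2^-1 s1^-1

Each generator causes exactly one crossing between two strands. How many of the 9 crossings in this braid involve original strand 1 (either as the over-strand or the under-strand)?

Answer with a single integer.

Gen 1: crossing 1x2. Involves strand 1? yes. Count so far: 1
Gen 2: crossing 3x4. Involves strand 1? no. Count so far: 1
Gen 3: crossing 1x4. Involves strand 1? yes. Count so far: 2
Gen 4: crossing 2x4. Involves strand 1? no. Count so far: 2
Gen 5: crossing 2x1. Involves strand 1? yes. Count so far: 3
Gen 6: crossing 4x1. Involves strand 1? yes. Count so far: 4
Gen 7: crossing 4x2. Involves strand 1? no. Count so far: 4
Gen 8: crossing 2x4. Involves strand 1? no. Count so far: 4
Gen 9: crossing 1x4. Involves strand 1? yes. Count so far: 5

Answer: 5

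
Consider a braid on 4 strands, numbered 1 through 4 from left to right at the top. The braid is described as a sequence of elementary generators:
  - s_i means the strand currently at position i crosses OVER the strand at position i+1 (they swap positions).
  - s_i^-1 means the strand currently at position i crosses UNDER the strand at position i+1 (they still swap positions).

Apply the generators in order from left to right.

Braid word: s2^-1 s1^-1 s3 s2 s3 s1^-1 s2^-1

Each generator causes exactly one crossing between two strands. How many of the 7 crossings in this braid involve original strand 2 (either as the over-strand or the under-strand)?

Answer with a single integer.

Gen 1: crossing 2x3. Involves strand 2? yes. Count so far: 1
Gen 2: crossing 1x3. Involves strand 2? no. Count so far: 1
Gen 3: crossing 2x4. Involves strand 2? yes. Count so far: 2
Gen 4: crossing 1x4. Involves strand 2? no. Count so far: 2
Gen 5: crossing 1x2. Involves strand 2? yes. Count so far: 3
Gen 6: crossing 3x4. Involves strand 2? no. Count so far: 3
Gen 7: crossing 3x2. Involves strand 2? yes. Count so far: 4

Answer: 4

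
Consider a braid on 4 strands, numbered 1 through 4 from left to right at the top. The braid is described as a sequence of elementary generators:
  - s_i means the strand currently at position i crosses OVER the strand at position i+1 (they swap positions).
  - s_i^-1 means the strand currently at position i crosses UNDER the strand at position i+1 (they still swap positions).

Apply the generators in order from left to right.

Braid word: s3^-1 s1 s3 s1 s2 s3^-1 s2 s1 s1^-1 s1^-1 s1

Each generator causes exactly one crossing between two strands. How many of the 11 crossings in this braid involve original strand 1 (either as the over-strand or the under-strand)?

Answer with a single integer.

Answer: 6

Derivation:
Gen 1: crossing 3x4. Involves strand 1? no. Count so far: 0
Gen 2: crossing 1x2. Involves strand 1? yes. Count so far: 1
Gen 3: crossing 4x3. Involves strand 1? no. Count so far: 1
Gen 4: crossing 2x1. Involves strand 1? yes. Count so far: 2
Gen 5: crossing 2x3. Involves strand 1? no. Count so far: 2
Gen 6: crossing 2x4. Involves strand 1? no. Count so far: 2
Gen 7: crossing 3x4. Involves strand 1? no. Count so far: 2
Gen 8: crossing 1x4. Involves strand 1? yes. Count so far: 3
Gen 9: crossing 4x1. Involves strand 1? yes. Count so far: 4
Gen 10: crossing 1x4. Involves strand 1? yes. Count so far: 5
Gen 11: crossing 4x1. Involves strand 1? yes. Count so far: 6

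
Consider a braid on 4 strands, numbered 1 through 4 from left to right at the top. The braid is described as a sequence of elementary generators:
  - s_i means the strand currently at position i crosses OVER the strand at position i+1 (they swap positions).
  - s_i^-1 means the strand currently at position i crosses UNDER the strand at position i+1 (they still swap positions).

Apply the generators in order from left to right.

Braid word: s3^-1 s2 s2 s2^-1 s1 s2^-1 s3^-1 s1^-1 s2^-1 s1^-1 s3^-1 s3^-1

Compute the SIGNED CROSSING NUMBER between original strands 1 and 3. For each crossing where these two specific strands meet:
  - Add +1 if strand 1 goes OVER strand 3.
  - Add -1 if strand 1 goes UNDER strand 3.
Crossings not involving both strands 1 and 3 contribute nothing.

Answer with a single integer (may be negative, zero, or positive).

Answer: -1

Derivation:
Gen 1: crossing 3x4. Both 1&3? no. Sum: 0
Gen 2: crossing 2x4. Both 1&3? no. Sum: 0
Gen 3: crossing 4x2. Both 1&3? no. Sum: 0
Gen 4: crossing 2x4. Both 1&3? no. Sum: 0
Gen 5: crossing 1x4. Both 1&3? no. Sum: 0
Gen 6: crossing 1x2. Both 1&3? no. Sum: 0
Gen 7: 1 under 3. Both 1&3? yes. Contrib: -1. Sum: -1
Gen 8: crossing 4x2. Both 1&3? no. Sum: -1
Gen 9: crossing 4x3. Both 1&3? no. Sum: -1
Gen 10: crossing 2x3. Both 1&3? no. Sum: -1
Gen 11: crossing 4x1. Both 1&3? no. Sum: -1
Gen 12: crossing 1x4. Both 1&3? no. Sum: -1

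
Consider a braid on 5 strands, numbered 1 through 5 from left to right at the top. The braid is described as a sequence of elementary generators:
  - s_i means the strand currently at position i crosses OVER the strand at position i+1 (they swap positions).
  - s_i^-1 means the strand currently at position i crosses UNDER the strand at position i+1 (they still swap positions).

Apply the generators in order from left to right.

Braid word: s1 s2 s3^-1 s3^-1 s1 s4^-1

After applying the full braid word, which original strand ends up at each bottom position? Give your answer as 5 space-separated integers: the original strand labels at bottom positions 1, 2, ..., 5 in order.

Gen 1 (s1): strand 1 crosses over strand 2. Perm now: [2 1 3 4 5]
Gen 2 (s2): strand 1 crosses over strand 3. Perm now: [2 3 1 4 5]
Gen 3 (s3^-1): strand 1 crosses under strand 4. Perm now: [2 3 4 1 5]
Gen 4 (s3^-1): strand 4 crosses under strand 1. Perm now: [2 3 1 4 5]
Gen 5 (s1): strand 2 crosses over strand 3. Perm now: [3 2 1 4 5]
Gen 6 (s4^-1): strand 4 crosses under strand 5. Perm now: [3 2 1 5 4]

Answer: 3 2 1 5 4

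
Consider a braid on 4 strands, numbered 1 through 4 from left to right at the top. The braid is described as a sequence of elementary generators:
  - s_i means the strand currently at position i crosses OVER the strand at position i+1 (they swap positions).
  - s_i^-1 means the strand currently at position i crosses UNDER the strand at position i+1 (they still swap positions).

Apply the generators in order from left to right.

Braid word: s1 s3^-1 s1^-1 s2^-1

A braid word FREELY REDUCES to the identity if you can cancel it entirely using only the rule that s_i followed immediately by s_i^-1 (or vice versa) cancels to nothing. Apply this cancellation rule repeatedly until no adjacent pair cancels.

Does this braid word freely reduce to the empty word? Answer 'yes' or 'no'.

Gen 1 (s1): push. Stack: [s1]
Gen 2 (s3^-1): push. Stack: [s1 s3^-1]
Gen 3 (s1^-1): push. Stack: [s1 s3^-1 s1^-1]
Gen 4 (s2^-1): push. Stack: [s1 s3^-1 s1^-1 s2^-1]
Reduced word: s1 s3^-1 s1^-1 s2^-1

Answer: no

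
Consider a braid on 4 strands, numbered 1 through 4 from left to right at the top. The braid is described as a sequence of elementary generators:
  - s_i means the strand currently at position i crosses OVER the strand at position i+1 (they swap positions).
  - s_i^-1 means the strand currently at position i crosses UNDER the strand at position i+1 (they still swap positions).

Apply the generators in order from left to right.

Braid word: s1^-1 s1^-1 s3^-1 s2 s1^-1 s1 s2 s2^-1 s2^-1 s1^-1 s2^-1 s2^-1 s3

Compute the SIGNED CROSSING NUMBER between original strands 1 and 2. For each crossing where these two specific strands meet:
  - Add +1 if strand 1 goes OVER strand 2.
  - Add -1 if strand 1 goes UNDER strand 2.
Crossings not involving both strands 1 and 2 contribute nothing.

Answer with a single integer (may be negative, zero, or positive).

Gen 1: 1 under 2. Both 1&2? yes. Contrib: -1. Sum: -1
Gen 2: 2 under 1. Both 1&2? yes. Contrib: +1. Sum: 0
Gen 3: crossing 3x4. Both 1&2? no. Sum: 0
Gen 4: crossing 2x4. Both 1&2? no. Sum: 0
Gen 5: crossing 1x4. Both 1&2? no. Sum: 0
Gen 6: crossing 4x1. Both 1&2? no. Sum: 0
Gen 7: crossing 4x2. Both 1&2? no. Sum: 0
Gen 8: crossing 2x4. Both 1&2? no. Sum: 0
Gen 9: crossing 4x2. Both 1&2? no. Sum: 0
Gen 10: 1 under 2. Both 1&2? yes. Contrib: -1. Sum: -1
Gen 11: crossing 1x4. Both 1&2? no. Sum: -1
Gen 12: crossing 4x1. Both 1&2? no. Sum: -1
Gen 13: crossing 4x3. Both 1&2? no. Sum: -1

Answer: -1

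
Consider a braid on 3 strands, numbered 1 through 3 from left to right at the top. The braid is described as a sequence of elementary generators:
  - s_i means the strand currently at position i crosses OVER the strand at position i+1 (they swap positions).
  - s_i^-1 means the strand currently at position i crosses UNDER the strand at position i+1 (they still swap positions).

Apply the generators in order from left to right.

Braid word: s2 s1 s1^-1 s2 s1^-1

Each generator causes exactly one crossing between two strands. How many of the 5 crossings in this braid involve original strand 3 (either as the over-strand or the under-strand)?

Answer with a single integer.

Gen 1: crossing 2x3. Involves strand 3? yes. Count so far: 1
Gen 2: crossing 1x3. Involves strand 3? yes. Count so far: 2
Gen 3: crossing 3x1. Involves strand 3? yes. Count so far: 3
Gen 4: crossing 3x2. Involves strand 3? yes. Count so far: 4
Gen 5: crossing 1x2. Involves strand 3? no. Count so far: 4

Answer: 4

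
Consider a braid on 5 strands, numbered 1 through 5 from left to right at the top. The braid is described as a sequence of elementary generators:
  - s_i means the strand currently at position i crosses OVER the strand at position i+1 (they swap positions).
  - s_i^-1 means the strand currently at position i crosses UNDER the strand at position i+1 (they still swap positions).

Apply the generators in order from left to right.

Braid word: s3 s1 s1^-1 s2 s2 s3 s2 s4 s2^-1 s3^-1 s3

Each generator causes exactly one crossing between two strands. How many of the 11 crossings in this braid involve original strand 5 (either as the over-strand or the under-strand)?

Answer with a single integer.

Answer: 3

Derivation:
Gen 1: crossing 3x4. Involves strand 5? no. Count so far: 0
Gen 2: crossing 1x2. Involves strand 5? no. Count so far: 0
Gen 3: crossing 2x1. Involves strand 5? no. Count so far: 0
Gen 4: crossing 2x4. Involves strand 5? no. Count so far: 0
Gen 5: crossing 4x2. Involves strand 5? no. Count so far: 0
Gen 6: crossing 4x3. Involves strand 5? no. Count so far: 0
Gen 7: crossing 2x3. Involves strand 5? no. Count so far: 0
Gen 8: crossing 4x5. Involves strand 5? yes. Count so far: 1
Gen 9: crossing 3x2. Involves strand 5? no. Count so far: 1
Gen 10: crossing 3x5. Involves strand 5? yes. Count so far: 2
Gen 11: crossing 5x3. Involves strand 5? yes. Count so far: 3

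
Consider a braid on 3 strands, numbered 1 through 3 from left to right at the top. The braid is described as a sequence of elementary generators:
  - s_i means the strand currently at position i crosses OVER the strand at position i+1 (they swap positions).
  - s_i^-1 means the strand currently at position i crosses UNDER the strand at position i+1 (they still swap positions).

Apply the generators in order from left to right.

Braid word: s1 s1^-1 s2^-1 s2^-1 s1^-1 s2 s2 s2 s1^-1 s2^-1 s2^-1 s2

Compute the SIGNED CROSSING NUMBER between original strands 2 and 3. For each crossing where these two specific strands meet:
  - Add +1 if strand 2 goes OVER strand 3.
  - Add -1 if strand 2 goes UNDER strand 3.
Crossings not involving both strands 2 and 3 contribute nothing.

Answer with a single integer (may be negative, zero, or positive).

Answer: -1

Derivation:
Gen 1: crossing 1x2. Both 2&3? no. Sum: 0
Gen 2: crossing 2x1. Both 2&3? no. Sum: 0
Gen 3: 2 under 3. Both 2&3? yes. Contrib: -1. Sum: -1
Gen 4: 3 under 2. Both 2&3? yes. Contrib: +1. Sum: 0
Gen 5: crossing 1x2. Both 2&3? no. Sum: 0
Gen 6: crossing 1x3. Both 2&3? no. Sum: 0
Gen 7: crossing 3x1. Both 2&3? no. Sum: 0
Gen 8: crossing 1x3. Both 2&3? no. Sum: 0
Gen 9: 2 under 3. Both 2&3? yes. Contrib: -1. Sum: -1
Gen 10: crossing 2x1. Both 2&3? no. Sum: -1
Gen 11: crossing 1x2. Both 2&3? no. Sum: -1
Gen 12: crossing 2x1. Both 2&3? no. Sum: -1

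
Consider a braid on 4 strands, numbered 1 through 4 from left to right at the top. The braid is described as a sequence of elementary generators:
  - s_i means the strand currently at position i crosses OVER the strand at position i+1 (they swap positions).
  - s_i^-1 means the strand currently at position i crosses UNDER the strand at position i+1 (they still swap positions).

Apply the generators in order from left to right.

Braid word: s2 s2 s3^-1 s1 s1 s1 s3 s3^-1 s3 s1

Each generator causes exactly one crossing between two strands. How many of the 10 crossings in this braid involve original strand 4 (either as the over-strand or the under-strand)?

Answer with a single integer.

Gen 1: crossing 2x3. Involves strand 4? no. Count so far: 0
Gen 2: crossing 3x2. Involves strand 4? no. Count so far: 0
Gen 3: crossing 3x4. Involves strand 4? yes. Count so far: 1
Gen 4: crossing 1x2. Involves strand 4? no. Count so far: 1
Gen 5: crossing 2x1. Involves strand 4? no. Count so far: 1
Gen 6: crossing 1x2. Involves strand 4? no. Count so far: 1
Gen 7: crossing 4x3. Involves strand 4? yes. Count so far: 2
Gen 8: crossing 3x4. Involves strand 4? yes. Count so far: 3
Gen 9: crossing 4x3. Involves strand 4? yes. Count so far: 4
Gen 10: crossing 2x1. Involves strand 4? no. Count so far: 4

Answer: 4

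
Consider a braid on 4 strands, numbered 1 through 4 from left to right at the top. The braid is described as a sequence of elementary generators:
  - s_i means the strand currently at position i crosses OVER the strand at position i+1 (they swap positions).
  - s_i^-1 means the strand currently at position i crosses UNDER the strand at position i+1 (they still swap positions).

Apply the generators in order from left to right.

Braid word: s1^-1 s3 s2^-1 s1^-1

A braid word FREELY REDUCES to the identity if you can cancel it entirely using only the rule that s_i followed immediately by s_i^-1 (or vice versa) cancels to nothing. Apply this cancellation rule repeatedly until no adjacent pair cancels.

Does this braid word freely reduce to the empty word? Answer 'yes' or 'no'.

Gen 1 (s1^-1): push. Stack: [s1^-1]
Gen 2 (s3): push. Stack: [s1^-1 s3]
Gen 3 (s2^-1): push. Stack: [s1^-1 s3 s2^-1]
Gen 4 (s1^-1): push. Stack: [s1^-1 s3 s2^-1 s1^-1]
Reduced word: s1^-1 s3 s2^-1 s1^-1

Answer: no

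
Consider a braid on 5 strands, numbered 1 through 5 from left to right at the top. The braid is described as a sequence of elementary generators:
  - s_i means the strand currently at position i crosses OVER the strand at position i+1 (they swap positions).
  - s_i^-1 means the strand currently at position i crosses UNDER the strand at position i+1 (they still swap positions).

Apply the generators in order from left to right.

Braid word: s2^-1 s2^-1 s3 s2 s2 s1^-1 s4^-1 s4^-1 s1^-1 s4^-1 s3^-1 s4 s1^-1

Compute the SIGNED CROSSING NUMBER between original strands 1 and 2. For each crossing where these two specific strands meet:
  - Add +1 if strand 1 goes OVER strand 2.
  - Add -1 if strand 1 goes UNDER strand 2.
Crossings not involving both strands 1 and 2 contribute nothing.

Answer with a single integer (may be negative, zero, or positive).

Answer: -1

Derivation:
Gen 1: crossing 2x3. Both 1&2? no. Sum: 0
Gen 2: crossing 3x2. Both 1&2? no. Sum: 0
Gen 3: crossing 3x4. Both 1&2? no. Sum: 0
Gen 4: crossing 2x4. Both 1&2? no. Sum: 0
Gen 5: crossing 4x2. Both 1&2? no. Sum: 0
Gen 6: 1 under 2. Both 1&2? yes. Contrib: -1. Sum: -1
Gen 7: crossing 3x5. Both 1&2? no. Sum: -1
Gen 8: crossing 5x3. Both 1&2? no. Sum: -1
Gen 9: 2 under 1. Both 1&2? yes. Contrib: +1. Sum: 0
Gen 10: crossing 3x5. Both 1&2? no. Sum: 0
Gen 11: crossing 4x5. Both 1&2? no. Sum: 0
Gen 12: crossing 4x3. Both 1&2? no. Sum: 0
Gen 13: 1 under 2. Both 1&2? yes. Contrib: -1. Sum: -1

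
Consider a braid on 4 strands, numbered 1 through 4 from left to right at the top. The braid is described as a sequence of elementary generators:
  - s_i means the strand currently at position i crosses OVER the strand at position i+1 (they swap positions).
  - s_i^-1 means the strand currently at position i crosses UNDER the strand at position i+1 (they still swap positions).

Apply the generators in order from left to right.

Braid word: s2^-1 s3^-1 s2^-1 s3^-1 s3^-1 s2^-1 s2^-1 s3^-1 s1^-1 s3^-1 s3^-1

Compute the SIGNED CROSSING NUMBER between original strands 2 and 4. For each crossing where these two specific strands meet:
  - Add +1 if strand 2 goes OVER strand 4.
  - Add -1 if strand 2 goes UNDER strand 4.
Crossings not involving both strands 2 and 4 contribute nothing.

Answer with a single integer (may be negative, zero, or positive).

Answer: -1

Derivation:
Gen 1: crossing 2x3. Both 2&4? no. Sum: 0
Gen 2: 2 under 4. Both 2&4? yes. Contrib: -1. Sum: -1
Gen 3: crossing 3x4. Both 2&4? no. Sum: -1
Gen 4: crossing 3x2. Both 2&4? no. Sum: -1
Gen 5: crossing 2x3. Both 2&4? no. Sum: -1
Gen 6: crossing 4x3. Both 2&4? no. Sum: -1
Gen 7: crossing 3x4. Both 2&4? no. Sum: -1
Gen 8: crossing 3x2. Both 2&4? no. Sum: -1
Gen 9: crossing 1x4. Both 2&4? no. Sum: -1
Gen 10: crossing 2x3. Both 2&4? no. Sum: -1
Gen 11: crossing 3x2. Both 2&4? no. Sum: -1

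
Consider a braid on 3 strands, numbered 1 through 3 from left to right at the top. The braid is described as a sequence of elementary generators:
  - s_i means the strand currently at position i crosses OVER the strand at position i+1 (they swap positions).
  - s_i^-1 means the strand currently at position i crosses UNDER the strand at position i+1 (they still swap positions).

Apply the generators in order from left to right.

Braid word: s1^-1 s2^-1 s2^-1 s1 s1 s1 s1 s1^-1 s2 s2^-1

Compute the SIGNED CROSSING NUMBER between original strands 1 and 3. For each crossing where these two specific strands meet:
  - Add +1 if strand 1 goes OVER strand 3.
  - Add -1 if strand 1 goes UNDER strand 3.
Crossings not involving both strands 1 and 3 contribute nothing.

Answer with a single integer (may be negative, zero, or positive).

Gen 1: crossing 1x2. Both 1&3? no. Sum: 0
Gen 2: 1 under 3. Both 1&3? yes. Contrib: -1. Sum: -1
Gen 3: 3 under 1. Both 1&3? yes. Contrib: +1. Sum: 0
Gen 4: crossing 2x1. Both 1&3? no. Sum: 0
Gen 5: crossing 1x2. Both 1&3? no. Sum: 0
Gen 6: crossing 2x1. Both 1&3? no. Sum: 0
Gen 7: crossing 1x2. Both 1&3? no. Sum: 0
Gen 8: crossing 2x1. Both 1&3? no. Sum: 0
Gen 9: crossing 2x3. Both 1&3? no. Sum: 0
Gen 10: crossing 3x2. Both 1&3? no. Sum: 0

Answer: 0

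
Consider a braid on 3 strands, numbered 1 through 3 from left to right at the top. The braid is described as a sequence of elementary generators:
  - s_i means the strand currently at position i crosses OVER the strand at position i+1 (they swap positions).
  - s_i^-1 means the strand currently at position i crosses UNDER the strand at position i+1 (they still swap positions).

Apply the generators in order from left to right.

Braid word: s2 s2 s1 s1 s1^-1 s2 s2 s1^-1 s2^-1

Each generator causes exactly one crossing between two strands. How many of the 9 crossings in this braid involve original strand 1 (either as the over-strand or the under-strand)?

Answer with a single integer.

Answer: 6

Derivation:
Gen 1: crossing 2x3. Involves strand 1? no. Count so far: 0
Gen 2: crossing 3x2. Involves strand 1? no. Count so far: 0
Gen 3: crossing 1x2. Involves strand 1? yes. Count so far: 1
Gen 4: crossing 2x1. Involves strand 1? yes. Count so far: 2
Gen 5: crossing 1x2. Involves strand 1? yes. Count so far: 3
Gen 6: crossing 1x3. Involves strand 1? yes. Count so far: 4
Gen 7: crossing 3x1. Involves strand 1? yes. Count so far: 5
Gen 8: crossing 2x1. Involves strand 1? yes. Count so far: 6
Gen 9: crossing 2x3. Involves strand 1? no. Count so far: 6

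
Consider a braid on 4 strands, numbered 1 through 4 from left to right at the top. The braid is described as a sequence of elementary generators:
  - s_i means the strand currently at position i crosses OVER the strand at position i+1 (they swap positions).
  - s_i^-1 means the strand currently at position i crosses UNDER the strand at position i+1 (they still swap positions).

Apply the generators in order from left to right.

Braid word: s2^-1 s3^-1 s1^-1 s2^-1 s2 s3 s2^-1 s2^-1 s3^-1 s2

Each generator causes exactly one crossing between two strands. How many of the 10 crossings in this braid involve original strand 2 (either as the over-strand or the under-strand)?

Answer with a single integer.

Answer: 6

Derivation:
Gen 1: crossing 2x3. Involves strand 2? yes. Count so far: 1
Gen 2: crossing 2x4. Involves strand 2? yes. Count so far: 2
Gen 3: crossing 1x3. Involves strand 2? no. Count so far: 2
Gen 4: crossing 1x4. Involves strand 2? no. Count so far: 2
Gen 5: crossing 4x1. Involves strand 2? no. Count so far: 2
Gen 6: crossing 4x2. Involves strand 2? yes. Count so far: 3
Gen 7: crossing 1x2. Involves strand 2? yes. Count so far: 4
Gen 8: crossing 2x1. Involves strand 2? yes. Count so far: 5
Gen 9: crossing 2x4. Involves strand 2? yes. Count so far: 6
Gen 10: crossing 1x4. Involves strand 2? no. Count so far: 6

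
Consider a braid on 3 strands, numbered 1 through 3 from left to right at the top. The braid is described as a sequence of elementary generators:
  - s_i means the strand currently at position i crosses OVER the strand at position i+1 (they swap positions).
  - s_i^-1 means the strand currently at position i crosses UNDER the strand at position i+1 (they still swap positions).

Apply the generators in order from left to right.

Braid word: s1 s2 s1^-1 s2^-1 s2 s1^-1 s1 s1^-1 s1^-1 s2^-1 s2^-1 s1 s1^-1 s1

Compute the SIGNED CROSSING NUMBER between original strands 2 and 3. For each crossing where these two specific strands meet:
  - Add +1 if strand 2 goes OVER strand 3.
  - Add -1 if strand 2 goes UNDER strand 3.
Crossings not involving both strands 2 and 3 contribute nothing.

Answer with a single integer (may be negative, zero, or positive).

Answer: -2

Derivation:
Gen 1: crossing 1x2. Both 2&3? no. Sum: 0
Gen 2: crossing 1x3. Both 2&3? no. Sum: 0
Gen 3: 2 under 3. Both 2&3? yes. Contrib: -1. Sum: -1
Gen 4: crossing 2x1. Both 2&3? no. Sum: -1
Gen 5: crossing 1x2. Both 2&3? no. Sum: -1
Gen 6: 3 under 2. Both 2&3? yes. Contrib: +1. Sum: 0
Gen 7: 2 over 3. Both 2&3? yes. Contrib: +1. Sum: 1
Gen 8: 3 under 2. Both 2&3? yes. Contrib: +1. Sum: 2
Gen 9: 2 under 3. Both 2&3? yes. Contrib: -1. Sum: 1
Gen 10: crossing 2x1. Both 2&3? no. Sum: 1
Gen 11: crossing 1x2. Both 2&3? no. Sum: 1
Gen 12: 3 over 2. Both 2&3? yes. Contrib: -1. Sum: 0
Gen 13: 2 under 3. Both 2&3? yes. Contrib: -1. Sum: -1
Gen 14: 3 over 2. Both 2&3? yes. Contrib: -1. Sum: -2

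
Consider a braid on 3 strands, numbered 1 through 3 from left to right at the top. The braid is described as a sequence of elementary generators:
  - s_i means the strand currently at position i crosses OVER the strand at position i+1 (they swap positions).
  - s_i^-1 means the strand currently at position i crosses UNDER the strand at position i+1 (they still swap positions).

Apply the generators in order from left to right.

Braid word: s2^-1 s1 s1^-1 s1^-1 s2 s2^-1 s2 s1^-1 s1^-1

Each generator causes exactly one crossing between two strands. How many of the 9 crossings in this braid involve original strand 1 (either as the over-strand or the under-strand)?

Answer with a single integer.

Answer: 6

Derivation:
Gen 1: crossing 2x3. Involves strand 1? no. Count so far: 0
Gen 2: crossing 1x3. Involves strand 1? yes. Count so far: 1
Gen 3: crossing 3x1. Involves strand 1? yes. Count so far: 2
Gen 4: crossing 1x3. Involves strand 1? yes. Count so far: 3
Gen 5: crossing 1x2. Involves strand 1? yes. Count so far: 4
Gen 6: crossing 2x1. Involves strand 1? yes. Count so far: 5
Gen 7: crossing 1x2. Involves strand 1? yes. Count so far: 6
Gen 8: crossing 3x2. Involves strand 1? no. Count so far: 6
Gen 9: crossing 2x3. Involves strand 1? no. Count so far: 6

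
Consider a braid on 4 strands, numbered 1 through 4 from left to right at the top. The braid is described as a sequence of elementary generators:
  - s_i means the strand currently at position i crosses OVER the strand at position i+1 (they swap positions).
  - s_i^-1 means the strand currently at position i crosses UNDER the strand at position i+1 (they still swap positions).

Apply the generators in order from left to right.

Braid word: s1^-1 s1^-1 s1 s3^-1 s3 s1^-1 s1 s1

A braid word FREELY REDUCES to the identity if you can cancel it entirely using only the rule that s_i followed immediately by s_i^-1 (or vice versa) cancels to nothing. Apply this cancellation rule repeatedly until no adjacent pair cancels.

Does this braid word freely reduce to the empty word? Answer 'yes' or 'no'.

Gen 1 (s1^-1): push. Stack: [s1^-1]
Gen 2 (s1^-1): push. Stack: [s1^-1 s1^-1]
Gen 3 (s1): cancels prior s1^-1. Stack: [s1^-1]
Gen 4 (s3^-1): push. Stack: [s1^-1 s3^-1]
Gen 5 (s3): cancels prior s3^-1. Stack: [s1^-1]
Gen 6 (s1^-1): push. Stack: [s1^-1 s1^-1]
Gen 7 (s1): cancels prior s1^-1. Stack: [s1^-1]
Gen 8 (s1): cancels prior s1^-1. Stack: []
Reduced word: (empty)

Answer: yes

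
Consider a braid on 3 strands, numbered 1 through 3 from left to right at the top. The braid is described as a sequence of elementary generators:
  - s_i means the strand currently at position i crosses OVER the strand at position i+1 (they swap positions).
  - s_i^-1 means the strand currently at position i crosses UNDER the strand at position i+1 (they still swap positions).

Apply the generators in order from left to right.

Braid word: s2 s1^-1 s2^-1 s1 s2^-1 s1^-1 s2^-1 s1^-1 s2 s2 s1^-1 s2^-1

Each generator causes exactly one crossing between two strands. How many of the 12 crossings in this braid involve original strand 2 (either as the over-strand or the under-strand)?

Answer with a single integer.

Answer: 8

Derivation:
Gen 1: crossing 2x3. Involves strand 2? yes. Count so far: 1
Gen 2: crossing 1x3. Involves strand 2? no. Count so far: 1
Gen 3: crossing 1x2. Involves strand 2? yes. Count so far: 2
Gen 4: crossing 3x2. Involves strand 2? yes. Count so far: 3
Gen 5: crossing 3x1. Involves strand 2? no. Count so far: 3
Gen 6: crossing 2x1. Involves strand 2? yes. Count so far: 4
Gen 7: crossing 2x3. Involves strand 2? yes. Count so far: 5
Gen 8: crossing 1x3. Involves strand 2? no. Count so far: 5
Gen 9: crossing 1x2. Involves strand 2? yes. Count so far: 6
Gen 10: crossing 2x1. Involves strand 2? yes. Count so far: 7
Gen 11: crossing 3x1. Involves strand 2? no. Count so far: 7
Gen 12: crossing 3x2. Involves strand 2? yes. Count so far: 8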